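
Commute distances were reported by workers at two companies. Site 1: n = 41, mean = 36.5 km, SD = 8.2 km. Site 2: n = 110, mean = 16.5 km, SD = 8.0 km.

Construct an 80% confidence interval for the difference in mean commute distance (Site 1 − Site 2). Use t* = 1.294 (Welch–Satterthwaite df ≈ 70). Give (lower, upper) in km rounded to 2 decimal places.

Standard errors of each mean: 8.2/√41 = 1.2806 and 8.0/√110 = 0.7628.
SE(x̄₁ − x̄₂) = √(1.2806² + 0.7628²) = 1.4906 for independent samples with unequal variances.
With t* = 1.294, the margin is 1.294 × 1.4906 = 1.9288.
x̄₁ − x̄₂ = 36.5 − 16.5 = 20.0000; the interval is 20.0000 ± 1.9288 = (18.07, 21.93).

(18.07, 21.93)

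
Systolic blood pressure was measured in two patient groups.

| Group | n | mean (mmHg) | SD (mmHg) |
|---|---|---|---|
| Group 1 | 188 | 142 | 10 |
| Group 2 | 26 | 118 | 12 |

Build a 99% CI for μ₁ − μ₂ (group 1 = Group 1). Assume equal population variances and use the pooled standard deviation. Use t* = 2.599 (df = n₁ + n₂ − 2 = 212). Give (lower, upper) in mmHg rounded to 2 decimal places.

s_p = √[((n₁−1)s₁² + (n₂−1)s₂²)/(n₁+n₂−2)] = √[(187·10² + 25·12²)/212] = 10.2562.
SE = 10.2562·√(1/188 + 1/26) = 2.1460.
With t* = 2.599, margin = 2.599 × 2.1460 = 5.5775.
x̄₁ − x̄₂ = 142 − 118 = 24.0000; interval 24.0000 ± 5.5775 = (18.42, 29.58).

(18.42, 29.58)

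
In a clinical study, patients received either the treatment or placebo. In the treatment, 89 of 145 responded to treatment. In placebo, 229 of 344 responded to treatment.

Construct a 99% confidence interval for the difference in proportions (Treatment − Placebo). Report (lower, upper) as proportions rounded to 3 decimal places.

(-0.175, 0.071)

Sample proportions: 89/145 = 0.6138, 229/344 = 0.6657.
Each SE is √(p̂(1−p̂)/n): √(0.6138·0.3862/145) = 0.04043 and √(0.6657·0.3343/344) = 0.02543.
SE(p̂₁ − p̂₂) = √(SE₁² + SE₂²) = √(0.0016345849 + 0.0006466849) = 0.04776, since the two samples are independent.
At 99% confidence z* = 2.576; margin = 2.576 × 0.04776 = 0.12303.
The difference is 0.6138 − 0.6657 = -0.0519, so the interval is -0.0519 ± 0.12303 = (-0.175, 0.071).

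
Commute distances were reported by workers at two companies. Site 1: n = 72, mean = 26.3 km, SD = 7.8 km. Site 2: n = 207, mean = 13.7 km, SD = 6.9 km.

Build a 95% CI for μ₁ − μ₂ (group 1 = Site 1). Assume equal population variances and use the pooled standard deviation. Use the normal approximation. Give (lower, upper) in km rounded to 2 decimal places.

(10.68, 14.52)

Pooled variance s_p² = [71·7.8² + 206·6.9²] / (72+207−2) = 51.0011, so s_p = 7.1415.
SE_diff = s_p·√(1/n₁ + 1/n₂) = 7.1415·√(1/72 + 1/207) = 0.9771.
z* = 1.960; margin = 1.960 × 0.9771 = 1.9151.
Difference = 26.3 − 13.7 = 12.6000.
12.6000 ± 1.9151 → (10.68, 14.52).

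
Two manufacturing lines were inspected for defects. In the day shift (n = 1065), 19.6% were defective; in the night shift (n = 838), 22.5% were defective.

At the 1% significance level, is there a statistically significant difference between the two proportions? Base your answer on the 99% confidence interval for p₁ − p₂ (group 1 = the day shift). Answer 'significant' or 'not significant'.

not significant

Each SE is √(p̂(1−p̂)/n): √(0.1960·0.8040/1065) = 0.01216 and √(0.2250·0.7750/838) = 0.01443.
SE(p̂₁ − p̂₂) = √(SE₁² + SE₂²) = √(0.0001478656 + 0.0002082249) = 0.01887, since the two samples are independent.
At 99% confidence z* = 2.576; margin = 2.576 × 0.01887 = 0.04861.
The difference is 0.1960 − 0.2250 = -0.0290, so the interval is -0.0290 ± 0.04861 = (-0.07761, 0.01961).
The interval (-0.07761, 0.01961) contains 0, so the difference is not significant.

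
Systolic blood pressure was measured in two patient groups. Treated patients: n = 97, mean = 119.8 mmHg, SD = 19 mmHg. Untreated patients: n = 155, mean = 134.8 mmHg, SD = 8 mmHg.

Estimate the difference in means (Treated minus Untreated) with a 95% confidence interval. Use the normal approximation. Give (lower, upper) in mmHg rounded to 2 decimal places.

(-18.99, -11.01)

Per-group SEs: s₁/√n₁ = 19/√97 = 1.9292, s₂/√n₂ = 8/√155 = 0.6426.
Unpooled SE of the difference: √(3.72181264 + 0.41293476) = 2.0334.
Margin of error = z* · SE = 1.960 × 2.0334 = 3.9855.
x̄₁ − x̄₂ = 119.8 − 134.8 = -15.0000.
CI: -15.0000 ± 3.9855 = (-18.99, -11.01).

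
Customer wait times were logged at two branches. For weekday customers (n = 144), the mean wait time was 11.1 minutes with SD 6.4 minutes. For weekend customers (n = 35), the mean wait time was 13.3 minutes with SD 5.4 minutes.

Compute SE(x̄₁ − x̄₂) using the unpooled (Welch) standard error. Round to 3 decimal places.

SE₁ = s₁/√n₁ = 6.4/√144 = 0.5333; SE₂ = 5.4/√35 = 0.9128.
Independent samples, unequal variances: SE_diff = √(SE₁² + SE₂²) = √(0.28440889 + 0.83320384) = 1.0572.

1.057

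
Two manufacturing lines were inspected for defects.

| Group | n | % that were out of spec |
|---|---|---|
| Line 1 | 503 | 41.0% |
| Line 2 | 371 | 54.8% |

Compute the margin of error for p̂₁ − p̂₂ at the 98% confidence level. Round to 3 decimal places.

0.079

The two standard errors are √(0.4100×0.5900/503) = 0.02193 and √(0.5480×0.4520/371) = 0.02584.
Because the samples are independent, SE_diff = √(0.02193² + 0.02584²) = 0.03389.
Using z* = 2.326 for 98%, ME = 2.326 × 0.03389 = 0.07883.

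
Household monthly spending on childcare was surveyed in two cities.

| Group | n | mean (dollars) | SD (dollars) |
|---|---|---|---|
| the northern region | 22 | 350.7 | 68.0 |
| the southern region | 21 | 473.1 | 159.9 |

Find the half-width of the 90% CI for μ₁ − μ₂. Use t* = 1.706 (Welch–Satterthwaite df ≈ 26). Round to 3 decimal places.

Standard errors of each mean: 68.0/√22 = 14.4976 and 159.9/√21 = 34.8930.
SE(x̄₁ − x̄₂) = √(14.4976² + 34.8930²) = 37.7849 for independent samples with unequal variances.
With t* = 1.706, the margin is 1.706 × 37.7849 = 64.4610.

64.461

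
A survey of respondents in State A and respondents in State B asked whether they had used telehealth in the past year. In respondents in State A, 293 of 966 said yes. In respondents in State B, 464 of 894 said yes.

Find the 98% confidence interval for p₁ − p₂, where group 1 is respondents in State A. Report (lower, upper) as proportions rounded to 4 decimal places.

Sample proportions: 293/966 = 0.3033, 464/894 = 0.5190.
Each SE is √(p̂(1−p̂)/n): √(0.3033·0.6967/966) = 0.01479 and √(0.5190·0.4810/894) = 0.01671.
SE(p̂₁ − p̂₂) = √(SE₁² + SE₂²) = √(0.0002187441 + 0.0002792241) = 0.02232, since the two samples are independent.
At 98% confidence z* = 2.326; margin = 2.326 × 0.02232 = 0.05192.
The difference is 0.3033 − 0.5190 = -0.2157, so the interval is -0.2157 ± 0.05192 = (-0.2676, -0.1638).

(-0.2676, -0.1638)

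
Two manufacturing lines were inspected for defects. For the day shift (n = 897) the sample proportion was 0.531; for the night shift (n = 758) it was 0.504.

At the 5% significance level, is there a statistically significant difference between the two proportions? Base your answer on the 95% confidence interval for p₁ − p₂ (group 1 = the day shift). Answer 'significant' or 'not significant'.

not significant

The two standard errors are √(0.5310×0.4690/897) = 0.01666 and √(0.5040×0.4960/758) = 0.01816.
Because the samples are independent, SE_diff = √(0.01666² + 0.01816²) = 0.02464.
Using z* = 1.960 for 95%, ME = 1.960 × 0.02464 = 0.04829.
p̂₁ − p̂₂ = 0.0270; interval 0.0270 ± 0.04829 gives (-0.02129, 0.07529).
The interval (-0.02129, 0.07529) contains 0, so the difference is not significant.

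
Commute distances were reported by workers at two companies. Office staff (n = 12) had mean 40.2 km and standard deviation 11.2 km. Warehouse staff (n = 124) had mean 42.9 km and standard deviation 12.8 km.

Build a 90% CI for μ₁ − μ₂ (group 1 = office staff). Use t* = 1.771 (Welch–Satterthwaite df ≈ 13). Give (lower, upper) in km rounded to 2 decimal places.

SE₁ = s₁/√n₁ = 11.2/√12 = 3.2332; SE₂ = 12.8/√124 = 1.1495.
Independent samples, unequal variances: SE_diff = √(SE₁² + SE₂²) = √(10.45358224 + 1.32135025) = 3.4315.
t* = 1.771, so margin of error = 1.771 × 3.4315 = 6.0772.
Difference in means = 40.2 − 42.9 = -2.7000.
-2.7000 ± 6.0772 → (-8.78, 3.38).

(-8.78, 3.38)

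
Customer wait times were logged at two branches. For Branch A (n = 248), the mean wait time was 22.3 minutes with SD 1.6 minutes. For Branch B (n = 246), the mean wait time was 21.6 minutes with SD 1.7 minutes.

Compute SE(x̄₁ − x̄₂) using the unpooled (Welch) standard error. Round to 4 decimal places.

Per-group SEs: s₁/√n₁ = 1.6/√248 = 0.1016, s₂/√n₂ = 1.7/√246 = 0.1084.
Unpooled SE of the difference: √(0.01032256 + 0.01175056) = 0.1486.

0.1486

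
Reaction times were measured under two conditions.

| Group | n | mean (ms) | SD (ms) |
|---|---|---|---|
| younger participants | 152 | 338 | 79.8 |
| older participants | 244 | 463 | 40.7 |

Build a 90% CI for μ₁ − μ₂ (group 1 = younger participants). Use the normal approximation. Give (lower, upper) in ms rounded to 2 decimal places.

(-136.48, -113.52)

Standard errors of each mean: 79.8/√152 = 6.4726 and 40.7/√244 = 2.6056.
SE(x̄₁ − x̄₂) = √(6.4726² + 2.6056²) = 6.9774 for independent samples with unequal variances.
With z* = 1.645, the margin is 1.645 × 6.9774 = 11.4778.
x̄₁ − x̄₂ = 338 − 463 = -125.0000; the interval is -125.0000 ± 11.4778 = (-136.48, -113.52).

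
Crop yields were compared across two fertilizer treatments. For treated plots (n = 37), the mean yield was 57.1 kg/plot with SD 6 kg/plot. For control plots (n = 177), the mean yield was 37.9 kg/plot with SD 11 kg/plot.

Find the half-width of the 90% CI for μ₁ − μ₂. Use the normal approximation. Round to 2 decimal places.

SE₁ = s₁/√n₁ = 6/√37 = 0.9864; SE₂ = 11/√177 = 0.8268.
Independent samples, unequal variances: SE_diff = √(SE₁² + SE₂²) = √(0.97298496 + 0.68359824) = 1.2871.
z* = 1.645, so margin of error = 1.645 × 1.2871 = 2.1173.

2.12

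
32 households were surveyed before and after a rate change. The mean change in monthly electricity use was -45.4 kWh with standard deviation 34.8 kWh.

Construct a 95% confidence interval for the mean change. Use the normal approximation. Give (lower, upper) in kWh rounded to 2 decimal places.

This is a matched-pairs design, so SE = s_d/√n = 34.8/√32 = 6.1518.
Margin = 1.960 × 6.1518 = 12.0575; the interval is -45.4 ± 12.0575 = (-57.46, -33.34).

(-57.46, -33.34)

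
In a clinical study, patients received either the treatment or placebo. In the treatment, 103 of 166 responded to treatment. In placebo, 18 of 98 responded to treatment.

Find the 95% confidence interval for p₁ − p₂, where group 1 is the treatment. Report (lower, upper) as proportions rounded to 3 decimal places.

(0.330, 0.543)

p̂₁ = 103/166 = 0.6205 and p̂₂ = 18/98 = 0.1837.
SE₁ = √(p̂₁(1−p̂₁)/n₁) = √(0.6205·0.3795/166) = 0.03766; SE₂ = √(0.1837·0.8163/98) = 0.03912.
Independent samples: SE of the difference = √(SE₁² + SE₂²) = √(0.0014182756 + 0.0015303744) = 0.05430.
z* for 95% confidence is 1.960, so the margin of error is 1.960 × 0.05430 = 0.10643.
Point estimate p̂₁ − p̂₂ = 0.6205 − 0.1837 = 0.4368.
0.4368 ± 0.10643 → (0.330, 0.543).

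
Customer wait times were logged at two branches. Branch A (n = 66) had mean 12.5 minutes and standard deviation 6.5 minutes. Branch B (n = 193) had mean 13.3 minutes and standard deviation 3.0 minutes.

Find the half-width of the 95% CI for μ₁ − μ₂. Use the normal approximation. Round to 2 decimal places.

Per-group SEs: s₁/√n₁ = 6.5/√66 = 0.8001, s₂/√n₂ = 3.0/√193 = 0.2159.
Unpooled SE of the difference: √(0.64016001 + 0.04661281) = 0.8287.
Margin of error = z* · SE = 1.960 × 0.8287 = 1.6243.

1.62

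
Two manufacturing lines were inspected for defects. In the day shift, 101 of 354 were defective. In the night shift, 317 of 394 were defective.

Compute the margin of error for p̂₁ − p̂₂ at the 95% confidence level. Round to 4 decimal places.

0.0612

p̂₁ = 101/354 = 0.2853 and p̂₂ = 317/394 = 0.8046.
SE₁ = √(p̂₁(1−p̂₁)/n₁) = √(0.2853·0.7147/354) = 0.02400; SE₂ = √(0.8046·0.1954/394) = 0.01998.
Independent samples: SE of the difference = √(SE₁² + SE₂²) = √(0.000576 + 0.0003992004) = 0.03123.
z* for 95% confidence is 1.960, so the margin of error is 1.960 × 0.03123 = 0.06121.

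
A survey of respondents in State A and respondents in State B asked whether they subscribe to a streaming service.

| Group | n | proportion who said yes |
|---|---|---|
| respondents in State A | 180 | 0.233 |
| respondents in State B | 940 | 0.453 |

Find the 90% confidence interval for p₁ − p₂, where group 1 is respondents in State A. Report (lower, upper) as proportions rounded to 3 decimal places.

Each SE is √(p̂(1−p̂)/n): √(0.2330·0.7670/180) = 0.03151 and √(0.4530·0.5470/940) = 0.01624.
SE(p̂₁ − p̂₂) = √(SE₁² + SE₂²) = √(0.0009928801 + 0.0002637376) = 0.03545, since the two samples are independent.
At 90% confidence z* = 1.645; margin = 1.645 × 0.03545 = 0.05832.
The difference is 0.2330 − 0.4530 = -0.2200, so the interval is -0.2200 ± 0.05832 = (-0.278, -0.162).

(-0.278, -0.162)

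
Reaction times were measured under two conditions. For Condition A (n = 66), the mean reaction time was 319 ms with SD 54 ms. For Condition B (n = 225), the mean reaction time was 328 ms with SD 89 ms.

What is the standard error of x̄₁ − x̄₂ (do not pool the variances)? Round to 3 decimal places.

Per-group SEs: s₁/√n₁ = 54/√66 = 6.6469, s₂/√n₂ = 89/√225 = 5.9333.
Unpooled SE of the difference: √(44.18127961 + 35.20404889) = 8.9098.

8.910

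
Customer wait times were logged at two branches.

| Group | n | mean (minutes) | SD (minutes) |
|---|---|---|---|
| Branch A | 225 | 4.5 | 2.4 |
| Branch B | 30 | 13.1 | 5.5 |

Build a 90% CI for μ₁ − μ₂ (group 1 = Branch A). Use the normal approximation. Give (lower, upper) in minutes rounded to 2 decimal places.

SE₁ = s₁/√n₁ = 2.4/√225 = 0.1600; SE₂ = 5.5/√30 = 1.0042.
Independent samples, unequal variances: SE_diff = √(SE₁² + SE₂²) = √(0.0256 + 1.00841764) = 1.0169.
z* = 1.645, so margin of error = 1.645 × 1.0169 = 1.6728.
Difference in means = 4.5 − 13.1 = -8.6000.
-8.6000 ± 1.6728 → (-10.27, -6.93).

(-10.27, -6.93)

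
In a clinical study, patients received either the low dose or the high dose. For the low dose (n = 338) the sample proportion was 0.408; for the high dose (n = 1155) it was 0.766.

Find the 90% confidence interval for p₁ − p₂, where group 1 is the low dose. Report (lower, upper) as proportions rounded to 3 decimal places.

(-0.407, -0.309)

SE₁ = √(p̂₁(1−p̂₁)/n₁) = √(0.4080·0.5920/338) = 0.02673; SE₂ = √(0.7660·0.2340/1155) = 0.01246.
Independent samples: SE of the difference = √(SE₁² + SE₂²) = √(0.0007144929 + 0.0001552516) = 0.02949.
z* for 90% confidence is 1.645, so the margin of error is 1.645 × 0.02949 = 0.04851.
Point estimate p̂₁ − p̂₂ = 0.4080 − 0.7660 = -0.3580.
-0.3580 ± 0.04851 → (-0.407, -0.309).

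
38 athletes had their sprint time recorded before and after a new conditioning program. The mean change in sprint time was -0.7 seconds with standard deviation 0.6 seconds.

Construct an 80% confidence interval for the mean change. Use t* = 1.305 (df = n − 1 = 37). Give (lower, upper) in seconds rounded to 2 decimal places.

This is a matched-pairs design, so SE = s_d/√n = 0.6/√38 = 0.0973.
Margin = 1.305 × 0.0973 = 0.1270; the interval is -0.7 ± 0.1270 = (-0.83, -0.57).

(-0.83, -0.57)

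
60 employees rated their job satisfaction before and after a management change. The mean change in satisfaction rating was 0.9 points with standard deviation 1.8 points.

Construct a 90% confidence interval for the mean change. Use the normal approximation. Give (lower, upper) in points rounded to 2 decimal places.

(0.52, 1.28)

This is a matched-pairs design, so SE = s_d/√n = 1.8/√60 = 0.2324.
Margin = 1.645 × 0.2324 = 0.3823; the interval is 0.9 ± 0.3823 = (0.52, 1.28).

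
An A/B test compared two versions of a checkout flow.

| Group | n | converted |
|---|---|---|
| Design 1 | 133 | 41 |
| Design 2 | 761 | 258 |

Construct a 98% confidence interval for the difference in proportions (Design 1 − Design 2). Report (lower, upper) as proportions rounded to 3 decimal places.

(-0.132, 0.071)

Sample proportions: 41/133 = 0.3083, 258/761 = 0.3390.
Each SE is √(p̂(1−p̂)/n): √(0.3083·0.6917/133) = 0.04004 and √(0.3390·0.6610/761) = 0.01716.
SE(p̂₁ − p̂₂) = √(SE₁² + SE₂²) = √(0.0016032016 + 0.0002944656) = 0.04356, since the two samples are independent.
At 98% confidence z* = 2.326; margin = 2.326 × 0.04356 = 0.10132.
The difference is 0.3083 − 0.3390 = -0.0307, so the interval is -0.0307 ± 0.10132 = (-0.132, 0.071).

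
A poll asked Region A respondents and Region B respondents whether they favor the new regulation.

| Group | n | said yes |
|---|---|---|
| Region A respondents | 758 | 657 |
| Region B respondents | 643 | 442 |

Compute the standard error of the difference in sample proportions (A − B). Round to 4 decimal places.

First, p̂₁ = 657/758 = 0.8668; p̂₂ = 442/643 = 0.6874.
The two standard errors are √(0.8668×0.1332/758) = 0.01234 and √(0.6874×0.3126/643) = 0.01828.
Because the samples are independent, SE_diff = √(0.01234² + 0.01828²) = 0.02206.

0.0221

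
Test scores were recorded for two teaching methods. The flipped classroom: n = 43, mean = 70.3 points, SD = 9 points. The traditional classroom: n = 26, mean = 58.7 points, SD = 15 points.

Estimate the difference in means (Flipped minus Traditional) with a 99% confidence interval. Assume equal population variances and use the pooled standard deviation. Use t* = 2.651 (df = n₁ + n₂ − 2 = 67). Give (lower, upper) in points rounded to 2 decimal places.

(3.96, 19.24)

s_p = √[((n₁−1)s₁² + (n₂−1)s₂²)/(n₁+n₂−2)] = √[(42·9² + 25·15²)/67] = 11.6074.
SE = 11.6074·√(1/43 + 1/26) = 2.8836.
With t* = 2.651, margin = 2.651 × 2.8836 = 7.6444.
x̄₁ − x̄₂ = 70.3 − 58.7 = 11.6000; interval 11.6000 ± 7.6444 = (3.96, 19.24).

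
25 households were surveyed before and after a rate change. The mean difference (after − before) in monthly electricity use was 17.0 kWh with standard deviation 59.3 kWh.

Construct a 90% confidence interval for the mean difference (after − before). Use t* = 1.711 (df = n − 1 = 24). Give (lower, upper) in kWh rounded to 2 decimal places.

Paired design: SE = s_d/√n = 59.3/√25 = 11.8600.
t* = 1.711; margin of error = 1.711 × 11.8600 = 20.2925.
17.0 ± 20.2925 → (-3.29, 37.29).

(-3.29, 37.29)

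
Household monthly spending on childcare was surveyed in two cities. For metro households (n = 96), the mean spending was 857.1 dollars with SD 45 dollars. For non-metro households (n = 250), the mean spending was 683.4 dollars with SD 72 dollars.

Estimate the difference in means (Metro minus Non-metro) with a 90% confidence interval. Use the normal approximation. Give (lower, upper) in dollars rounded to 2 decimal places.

SE₁ = s₁/√n₁ = 45/√96 = 4.5928; SE₂ = 72/√250 = 4.5537.
Independent samples, unequal variances: SE_diff = √(SE₁² + SE₂²) = √(21.09381184 + 20.73618369) = 6.4676.
z* = 1.645, so margin of error = 1.645 × 6.4676 = 10.6392.
Difference in means = 857.1 − 683.4 = 173.7000.
173.7000 ± 10.6392 → (163.06, 184.34).

(163.06, 184.34)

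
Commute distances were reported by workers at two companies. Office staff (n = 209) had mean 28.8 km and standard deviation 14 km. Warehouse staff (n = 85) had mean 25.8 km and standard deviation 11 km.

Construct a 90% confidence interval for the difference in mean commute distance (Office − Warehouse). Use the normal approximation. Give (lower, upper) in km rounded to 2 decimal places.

Per-group SEs: s₁/√n₁ = 14/√209 = 0.9684, s₂/√n₂ = 11/√85 = 1.1931.
Unpooled SE of the difference: √(0.93779856 + 1.42348761) = 1.5366.
Margin of error = z* · SE = 1.645 × 1.5366 = 2.5277.
x̄₁ − x̄₂ = 28.8 − 25.8 = 3.0000.
CI: 3.0000 ± 2.5277 = (0.47, 5.53).

(0.47, 5.53)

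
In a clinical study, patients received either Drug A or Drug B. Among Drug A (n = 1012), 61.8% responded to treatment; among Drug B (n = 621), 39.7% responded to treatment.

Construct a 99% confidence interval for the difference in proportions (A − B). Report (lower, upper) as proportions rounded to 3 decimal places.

Each SE is √(p̂(1−p̂)/n): √(0.6180·0.3820/1012) = 0.01527 and √(0.3970·0.6030/621) = 0.01963.
SE(p̂₁ − p̂₂) = √(SE₁² + SE₂²) = √(0.0002331729 + 0.0003853369) = 0.02487, since the two samples are independent.
At 99% confidence z* = 2.576; margin = 2.576 × 0.02487 = 0.06407.
The difference is 0.6180 − 0.3970 = 0.2210, so the interval is 0.2210 ± 0.06407 = (0.157, 0.285).

(0.157, 0.285)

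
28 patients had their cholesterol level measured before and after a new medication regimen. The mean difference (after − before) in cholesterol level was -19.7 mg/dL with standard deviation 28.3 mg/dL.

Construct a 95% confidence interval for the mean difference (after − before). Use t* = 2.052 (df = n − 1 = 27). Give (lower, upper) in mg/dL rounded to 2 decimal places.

(-30.67, -8.73)

This is a matched-pairs design, so SE = s_d/√n = 28.3/√28 = 5.3482.
Margin = 2.052 × 5.3482 = 10.9745; the interval is -19.7 ± 10.9745 = (-30.67, -8.73).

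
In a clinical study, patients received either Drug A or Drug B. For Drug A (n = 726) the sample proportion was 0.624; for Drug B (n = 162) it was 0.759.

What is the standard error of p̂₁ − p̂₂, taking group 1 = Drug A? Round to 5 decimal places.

0.03811

The two standard errors are √(0.6240×0.3760/726) = 0.01798 and √(0.7590×0.2410/162) = 0.03360.
Because the samples are independent, SE_diff = √(0.01798² + 0.03360²) = 0.03811.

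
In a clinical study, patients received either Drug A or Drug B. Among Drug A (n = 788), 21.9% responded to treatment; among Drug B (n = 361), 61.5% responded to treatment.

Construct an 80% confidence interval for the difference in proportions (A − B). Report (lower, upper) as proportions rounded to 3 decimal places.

SE₁ = √(p̂₁(1−p̂₁)/n₁) = √(0.2190·0.7810/788) = 0.01473; SE₂ = √(0.6150·0.3850/361) = 0.02561.
Independent samples: SE of the difference = √(SE₁² + SE₂²) = √(0.0002169729 + 0.0006558721) = 0.02954.
z* for 80% confidence is 1.282, so the margin of error is 1.282 × 0.02954 = 0.03787.
Point estimate p̂₁ − p̂₂ = 0.2190 − 0.6150 = -0.3960.
-0.3960 ± 0.03787 → (-0.434, -0.358).

(-0.434, -0.358)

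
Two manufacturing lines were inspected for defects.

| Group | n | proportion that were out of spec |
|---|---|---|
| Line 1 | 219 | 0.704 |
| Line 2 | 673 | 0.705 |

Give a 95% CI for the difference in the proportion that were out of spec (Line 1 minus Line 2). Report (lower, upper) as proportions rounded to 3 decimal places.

(-0.071, 0.069)

Each SE is √(p̂(1−p̂)/n): √(0.7040·0.2960/219) = 0.03085 and √(0.7050·0.2950/673) = 0.01758.
SE(p̂₁ − p̂₂) = √(SE₁² + SE₂²) = √(0.0009517225 + 0.0003090564) = 0.03551, since the two samples are independent.
At 95% confidence z* = 1.960; margin = 1.960 × 0.03551 = 0.06960.
The difference is 0.7040 − 0.7050 = -0.0010, so the interval is -0.0010 ± 0.06960 = (-0.071, 0.069).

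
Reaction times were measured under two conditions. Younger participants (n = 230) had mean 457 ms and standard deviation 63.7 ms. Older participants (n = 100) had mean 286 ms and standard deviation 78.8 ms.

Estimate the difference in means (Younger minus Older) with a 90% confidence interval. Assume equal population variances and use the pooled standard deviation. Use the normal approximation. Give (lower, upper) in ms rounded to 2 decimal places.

(157.48, 184.52)

s_p = √[((n₁−1)s₁² + (n₂−1)s₂²)/(n₁+n₂−2)] = √[(229·63.7² + 99·78.8²)/328] = 68.6087.
SE = 68.6087·√(1/230 + 1/100) = 8.2181.
With z* = 1.645, margin = 1.645 × 8.2181 = 13.5188.
x̄₁ − x̄₂ = 457 − 286 = 171.0000; interval 171.0000 ± 13.5188 = (157.48, 184.52).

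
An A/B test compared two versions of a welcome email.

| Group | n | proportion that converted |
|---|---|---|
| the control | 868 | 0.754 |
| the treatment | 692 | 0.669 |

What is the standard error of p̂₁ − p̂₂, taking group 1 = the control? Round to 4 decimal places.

0.0231

SE₁ = √(p̂₁(1−p̂₁)/n₁) = √(0.7540·0.2460/868) = 0.01462; SE₂ = √(0.6690·0.3310/692) = 0.01789.
Independent samples: SE of the difference = √(SE₁² + SE₂²) = √(0.0002137444 + 0.0003200521) = 0.02310.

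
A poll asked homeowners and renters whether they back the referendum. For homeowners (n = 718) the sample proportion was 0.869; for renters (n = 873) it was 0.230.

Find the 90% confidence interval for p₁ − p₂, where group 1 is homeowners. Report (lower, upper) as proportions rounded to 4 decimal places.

(0.6077, 0.6703)

Each SE is √(p̂(1−p̂)/n): √(0.8690·0.1310/718) = 0.01259 and √(0.2300·0.7700/873) = 0.01424.
SE(p̂₁ − p̂₂) = √(SE₁² + SE₂²) = √(0.0001585081 + 0.0002027776) = 0.01901, since the two samples are independent.
At 90% confidence z* = 1.645; margin = 1.645 × 0.01901 = 0.03127.
The difference is 0.8690 − 0.2300 = 0.6390, so the interval is 0.6390 ± 0.03127 = (0.6077, 0.6703).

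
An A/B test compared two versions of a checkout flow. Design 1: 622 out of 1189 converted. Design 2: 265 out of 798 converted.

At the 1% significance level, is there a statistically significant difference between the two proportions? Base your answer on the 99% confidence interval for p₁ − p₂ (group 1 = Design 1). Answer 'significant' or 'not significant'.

significant

First, p̂₁ = 622/1189 = 0.5231; p̂₂ = 265/798 = 0.3321.
The two standard errors are √(0.5231×0.4769/1189) = 0.01448 and √(0.3321×0.6679/798) = 0.01667.
Because the samples are independent, SE_diff = √(0.01448² + 0.01667²) = 0.02208.
Using z* = 2.576 for 99%, ME = 2.576 × 0.02208 = 0.05688.
p̂₁ − p̂₂ = 0.1910; interval 0.1910 ± 0.05688 gives (0.13412, 0.24788).
The interval (0.13412, 0.24788) does not contain 0, so the difference is significant.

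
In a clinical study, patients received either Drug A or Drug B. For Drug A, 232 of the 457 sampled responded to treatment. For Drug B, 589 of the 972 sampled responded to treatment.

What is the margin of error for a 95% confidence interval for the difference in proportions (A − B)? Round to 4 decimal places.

0.0552

p̂₁ = 232/457 = 0.5077 and p̂₂ = 589/972 = 0.6060.
SE₁ = √(p̂₁(1−p̂₁)/n₁) = √(0.5077·0.4923/457) = 0.02339; SE₂ = √(0.6060·0.3940/972) = 0.01567.
Independent samples: SE of the difference = √(SE₁² + SE₂²) = √(0.0005470921 + 0.0002455489) = 0.02815.
z* for 95% confidence is 1.960, so the margin of error is 1.960 × 0.02815 = 0.05517.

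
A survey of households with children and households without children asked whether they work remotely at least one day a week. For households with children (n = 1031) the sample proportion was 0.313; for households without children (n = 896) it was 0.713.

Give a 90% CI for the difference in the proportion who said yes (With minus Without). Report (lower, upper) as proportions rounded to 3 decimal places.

(-0.434, -0.366)

SE₁ = √(p̂₁(1−p̂₁)/n₁) = √(0.3130·0.6870/1031) = 0.01444; SE₂ = √(0.7130·0.2870/896) = 0.01511.
Independent samples: SE of the difference = √(SE₁² + SE₂²) = √(0.0002085136 + 0.0002283121) = 0.02090.
z* for 90% confidence is 1.645, so the margin of error is 1.645 × 0.02090 = 0.03438.
Point estimate p̂₁ − p̂₂ = 0.3130 − 0.7130 = -0.4000.
-0.4000 ± 0.03438 → (-0.434, -0.366).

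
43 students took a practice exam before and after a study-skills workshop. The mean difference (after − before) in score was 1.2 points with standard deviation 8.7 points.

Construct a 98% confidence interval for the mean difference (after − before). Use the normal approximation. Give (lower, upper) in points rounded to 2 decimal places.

Paired design: SE = s_d/√n = 8.7/√43 = 1.3267.
z* = 2.326; margin of error = 2.326 × 1.3267 = 3.0859.
1.2 ± 3.0859 → (-1.89, 4.29).

(-1.89, 4.29)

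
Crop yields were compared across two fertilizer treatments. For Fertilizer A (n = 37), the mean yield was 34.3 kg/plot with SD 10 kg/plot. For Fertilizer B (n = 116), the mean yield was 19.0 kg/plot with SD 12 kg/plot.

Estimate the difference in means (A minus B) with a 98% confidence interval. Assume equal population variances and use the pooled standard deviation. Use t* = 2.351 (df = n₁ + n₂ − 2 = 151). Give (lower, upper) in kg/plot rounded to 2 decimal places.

s_p = √[((n₁−1)s₁² + (n₂−1)s₂²)/(n₁+n₂−2)] = √[(36·10² + 115·12²)/151] = 11.5546.
SE = 11.5546·√(1/37 + 1/116) = 2.1816.
With t* = 2.351, margin = 2.351 × 2.1816 = 5.1289.
x̄₁ − x̄₂ = 34.3 − 19.0 = 15.3000; interval 15.3000 ± 5.1289 = (10.17, 20.43).

(10.17, 20.43)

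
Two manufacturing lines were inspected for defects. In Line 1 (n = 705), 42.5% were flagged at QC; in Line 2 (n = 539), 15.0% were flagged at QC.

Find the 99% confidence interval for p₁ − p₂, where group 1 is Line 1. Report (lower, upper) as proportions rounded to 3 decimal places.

(0.213, 0.337)

SE₁ = √(p̂₁(1−p̂₁)/n₁) = √(0.4250·0.5750/705) = 0.01862; SE₂ = √(0.1500·0.8500/539) = 0.01538.
Independent samples: SE of the difference = √(SE₁² + SE₂²) = √(0.0003467044 + 0.0002365444) = 0.02415.
z* for 99% confidence is 2.576, so the margin of error is 2.576 × 0.02415 = 0.06221.
Point estimate p̂₁ − p̂₂ = 0.4250 − 0.1500 = 0.2750.
0.2750 ± 0.06221 → (0.213, 0.337).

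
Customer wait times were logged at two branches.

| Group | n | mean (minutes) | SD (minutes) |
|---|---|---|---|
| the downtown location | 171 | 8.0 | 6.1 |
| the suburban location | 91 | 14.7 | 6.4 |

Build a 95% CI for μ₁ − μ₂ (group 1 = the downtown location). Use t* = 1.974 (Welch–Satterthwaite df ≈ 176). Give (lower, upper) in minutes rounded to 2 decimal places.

SE₁ = s₁/√n₁ = 6.1/√171 = 0.4665; SE₂ = 6.4/√91 = 0.6709.
Independent samples, unequal variances: SE_diff = √(SE₁² + SE₂²) = √(0.21762225 + 0.45010681) = 0.8171.
t* = 1.974, so margin of error = 1.974 × 0.8171 = 1.6130.
Difference in means = 8.0 − 14.7 = -6.7000.
-6.7000 ± 1.6130 → (-8.31, -5.09).

(-8.31, -5.09)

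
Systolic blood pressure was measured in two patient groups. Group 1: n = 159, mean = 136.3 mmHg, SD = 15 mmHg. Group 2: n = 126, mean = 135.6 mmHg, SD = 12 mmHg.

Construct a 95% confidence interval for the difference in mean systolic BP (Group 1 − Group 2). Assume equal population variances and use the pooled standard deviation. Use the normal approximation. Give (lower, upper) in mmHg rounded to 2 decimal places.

Pooled variance s_p² = [158·15² + 125·12²] / (159+126−2) = 189.2226, so s_p = 13.7558.
SE_diff = s_p·√(1/n₁ + 1/n₂) = 13.7558·√(1/159 + 1/126) = 1.6407.
z* = 1.960; margin = 1.960 × 1.6407 = 3.2158.
Difference = 136.3 − 135.6 = 0.7000.
0.7000 ± 3.2158 → (-2.52, 3.92).

(-2.52, 3.92)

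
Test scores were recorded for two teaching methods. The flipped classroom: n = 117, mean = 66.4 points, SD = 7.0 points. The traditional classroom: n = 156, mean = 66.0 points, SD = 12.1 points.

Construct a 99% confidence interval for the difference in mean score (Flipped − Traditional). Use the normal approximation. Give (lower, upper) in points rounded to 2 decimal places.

Per-group SEs: s₁/√n₁ = 7.0/√117 = 0.6472, s₂/√n₂ = 12.1/√156 = 0.9688.
Unpooled SE of the difference: √(0.41886784 + 0.93857344) = 1.1651.
Margin of error = z* · SE = 2.576 × 1.1651 = 3.0013.
x̄₁ − x̄₂ = 66.4 − 66.0 = 0.4000.
CI: 0.4000 ± 3.0013 = (-2.60, 3.40).

(-2.60, 3.40)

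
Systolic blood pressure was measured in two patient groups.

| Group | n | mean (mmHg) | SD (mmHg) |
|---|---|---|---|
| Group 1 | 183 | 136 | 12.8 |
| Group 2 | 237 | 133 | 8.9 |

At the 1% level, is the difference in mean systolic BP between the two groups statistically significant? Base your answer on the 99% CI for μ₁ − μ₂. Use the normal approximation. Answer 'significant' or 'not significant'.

Standard errors of each mean: 12.8/√183 = 0.9462 and 8.9/√237 = 0.5781.
SE(x̄₁ − x̄₂) = √(0.9462² + 0.5781²) = 1.1088 for independent samples with unequal variances.
With z* = 2.576, the margin is 2.576 × 1.1088 = 2.8563.
x̄₁ − x̄₂ = 136 − 133 = 3.0000; the interval is 3.0000 ± 2.8563 = (0.1437, 5.8563).
The interval (0.1437, 5.8563) does not contain 0, so the difference is significant.

significant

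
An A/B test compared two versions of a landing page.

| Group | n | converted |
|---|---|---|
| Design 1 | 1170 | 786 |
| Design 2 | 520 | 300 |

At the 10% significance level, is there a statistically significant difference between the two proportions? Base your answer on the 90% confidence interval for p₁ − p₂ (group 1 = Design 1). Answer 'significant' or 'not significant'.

First, p̂₁ = 786/1170 = 0.6718; p̂₂ = 300/520 = 0.5769.
The two standard errors are √(0.6718×0.3282/1170) = 0.01373 and √(0.5769×0.4231/520) = 0.02167.
Because the samples are independent, SE_diff = √(0.01373² + 0.02167²) = 0.02565.
Using z* = 1.645 for 90%, ME = 1.645 × 0.02565 = 0.04219.
p̂₁ − p̂₂ = 0.0949; interval 0.0949 ± 0.04219 gives (0.05271, 0.13709).
The interval (0.05271, 0.13709) does not contain 0, so the difference is significant.

significant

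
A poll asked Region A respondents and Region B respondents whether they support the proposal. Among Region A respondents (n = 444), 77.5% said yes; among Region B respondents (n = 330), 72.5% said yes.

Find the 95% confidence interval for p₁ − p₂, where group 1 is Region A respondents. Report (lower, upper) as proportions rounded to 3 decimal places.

(-0.012, 0.112)

SE₁ = √(p̂₁(1−p̂₁)/n₁) = √(0.7750·0.2250/444) = 0.01982; SE₂ = √(0.7250·0.2750/330) = 0.02458.
Independent samples: SE of the difference = √(SE₁² + SE₂²) = √(0.0003928324 + 0.0006041764) = 0.03158.
z* for 95% confidence is 1.960, so the margin of error is 1.960 × 0.03158 = 0.06190.
Point estimate p̂₁ − p̂₂ = 0.7750 − 0.7250 = 0.0500.
0.0500 ± 0.06190 → (-0.012, 0.112).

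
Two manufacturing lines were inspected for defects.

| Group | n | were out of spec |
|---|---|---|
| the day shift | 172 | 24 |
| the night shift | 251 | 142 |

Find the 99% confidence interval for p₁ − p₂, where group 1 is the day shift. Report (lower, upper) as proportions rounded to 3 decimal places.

(-0.532, -0.321)

First, p̂₁ = 24/172 = 0.1395; p̂₂ = 142/251 = 0.5657.
The two standard errors are √(0.1395×0.8605/172) = 0.02642 and √(0.5657×0.4343/251) = 0.03129.
Because the samples are independent, SE_diff = √(0.02642² + 0.03129²) = 0.04095.
Using z* = 2.576 for 99%, ME = 2.576 × 0.04095 = 0.10549.
p̂₁ − p̂₂ = -0.4262; interval -0.4262 ± 0.10549 gives (-0.532, -0.321).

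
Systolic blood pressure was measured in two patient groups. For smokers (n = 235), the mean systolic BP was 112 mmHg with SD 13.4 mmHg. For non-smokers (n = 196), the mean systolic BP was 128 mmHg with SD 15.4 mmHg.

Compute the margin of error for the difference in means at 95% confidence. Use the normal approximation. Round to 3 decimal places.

Standard errors of each mean: 13.4/√235 = 0.8741 and 15.4/√196 = 1.1000.
SE(x̄₁ − x̄₂) = √(0.8741² + 1.1000²) = 1.4050 for independent samples with unequal variances.
With z* = 1.960, the margin is 1.960 × 1.4050 = 2.7538.

2.754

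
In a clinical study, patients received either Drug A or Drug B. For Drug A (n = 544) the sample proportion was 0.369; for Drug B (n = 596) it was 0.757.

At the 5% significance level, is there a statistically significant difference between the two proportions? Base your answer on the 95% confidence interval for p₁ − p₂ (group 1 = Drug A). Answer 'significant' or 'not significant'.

SE₁ = √(p̂₁(1−p̂₁)/n₁) = √(0.3690·0.6310/544) = 0.02069; SE₂ = √(0.7570·0.2430/596) = 0.01757.
Independent samples: SE of the difference = √(SE₁² + SE₂²) = √(0.0004280761 + 0.0003087049) = 0.02714.
z* for 95% confidence is 1.960, so the margin of error is 1.960 × 0.02714 = 0.05319.
Point estimate p̂₁ − p̂₂ = 0.3690 − 0.7570 = -0.3880.
-0.3880 ± 0.05319 → (-0.44119, -0.33481).
The interval (-0.44119, -0.33481) does not contain 0, so the difference is significant.

significant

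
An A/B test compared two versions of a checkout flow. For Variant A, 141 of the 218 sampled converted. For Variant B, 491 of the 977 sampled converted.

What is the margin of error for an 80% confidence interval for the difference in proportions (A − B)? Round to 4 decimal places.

0.0463

First, p̂₁ = 141/218 = 0.6468; p̂₂ = 491/977 = 0.5026.
The two standard errors are √(0.6468×0.3532/218) = 0.03237 and √(0.5026×0.4974/977) = 0.01600.
Because the samples are independent, SE_diff = √(0.03237² + 0.01600²) = 0.03611.
Using z* = 1.282 for 80%, ME = 1.282 × 0.03611 = 0.04629.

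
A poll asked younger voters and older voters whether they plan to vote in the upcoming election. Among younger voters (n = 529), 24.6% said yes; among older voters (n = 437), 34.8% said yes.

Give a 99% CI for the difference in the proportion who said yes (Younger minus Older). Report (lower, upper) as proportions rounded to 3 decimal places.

The two standard errors are √(0.2460×0.7540/529) = 0.01873 and √(0.3480×0.6520/437) = 0.02279.
Because the samples are independent, SE_diff = √(0.01873² + 0.02279²) = 0.02950.
Using z* = 2.576 for 99%, ME = 2.576 × 0.02950 = 0.07599.
p̂₁ − p̂₂ = -0.1020; interval -0.1020 ± 0.07599 gives (-0.178, -0.026).

(-0.178, -0.026)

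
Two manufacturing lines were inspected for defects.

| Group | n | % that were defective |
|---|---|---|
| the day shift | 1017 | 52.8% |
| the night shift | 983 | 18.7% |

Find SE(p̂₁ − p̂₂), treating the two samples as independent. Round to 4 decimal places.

0.0200

SE₁ = √(p̂₁(1−p̂₁)/n₁) = √(0.5280·0.4720/1017) = 0.01565; SE₂ = √(0.1870·0.8130/983) = 0.01244.
Independent samples: SE of the difference = √(SE₁² + SE₂²) = √(0.0002449225 + 0.0001547536) = 0.01999.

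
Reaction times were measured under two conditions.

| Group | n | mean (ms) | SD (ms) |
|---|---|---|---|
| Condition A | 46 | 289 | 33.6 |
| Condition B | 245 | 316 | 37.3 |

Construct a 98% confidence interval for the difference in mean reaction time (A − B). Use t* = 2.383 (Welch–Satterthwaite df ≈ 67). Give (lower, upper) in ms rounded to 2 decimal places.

(-40.10, -13.90)

SE₁ = s₁/√n₁ = 33.6/√46 = 4.9540; SE₂ = 37.3/√245 = 2.3830.
Independent samples, unequal variances: SE_diff = √(SE₁² + SE₂²) = √(24.542116 + 5.678689) = 5.4973.
t* = 2.383, so margin of error = 2.383 × 5.4973 = 13.1001.
Difference in means = 289 − 316 = -27.0000.
-27.0000 ± 13.1001 → (-40.10, -13.90).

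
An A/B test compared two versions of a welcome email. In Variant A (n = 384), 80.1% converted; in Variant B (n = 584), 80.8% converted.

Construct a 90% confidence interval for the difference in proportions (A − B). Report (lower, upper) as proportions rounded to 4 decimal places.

SE₁ = √(p̂₁(1−p̂₁)/n₁) = √(0.8010·0.1990/384) = 0.02037; SE₂ = √(0.8080·0.1920/584) = 0.01630.
Independent samples: SE of the difference = √(SE₁² + SE₂²) = √(0.0004149369 + 0.00026569) = 0.02609.
z* for 90% confidence is 1.645, so the margin of error is 1.645 × 0.02609 = 0.04292.
Point estimate p̂₁ − p̂₂ = 0.8010 − 0.8080 = -0.0070.
-0.0070 ± 0.04292 → (-0.0499, 0.0359).

(-0.0499, 0.0359)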